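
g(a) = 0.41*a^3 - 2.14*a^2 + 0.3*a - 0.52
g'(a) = 1.23*a^2 - 4.28*a + 0.3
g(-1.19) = -4.60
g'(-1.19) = 7.14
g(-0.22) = -0.69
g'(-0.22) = 1.30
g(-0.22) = -0.69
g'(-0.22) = 1.30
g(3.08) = -7.92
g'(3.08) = -1.21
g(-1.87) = -11.25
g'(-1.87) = 12.60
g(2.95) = -7.73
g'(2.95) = -1.62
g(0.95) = -1.81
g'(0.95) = -2.66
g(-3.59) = -48.15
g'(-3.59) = 31.52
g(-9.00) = -475.45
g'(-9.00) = 138.45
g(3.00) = -7.81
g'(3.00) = -1.47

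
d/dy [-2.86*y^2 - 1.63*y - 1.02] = -5.72*y - 1.63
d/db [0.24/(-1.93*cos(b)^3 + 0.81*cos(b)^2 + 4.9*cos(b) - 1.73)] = (-1.3896*cos(b)^2 + 0.3888*cos(b) + 1.176)*sin(b)/(1.93*cos(b)^3 - 0.81*cos(b)^2 - 4.9*cos(b) + 1.73)^2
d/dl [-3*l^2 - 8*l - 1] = -6*l - 8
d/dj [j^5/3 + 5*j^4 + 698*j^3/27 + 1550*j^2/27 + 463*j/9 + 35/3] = 5*j^4/3 + 20*j^3 + 698*j^2/9 + 3100*j/27 + 463/9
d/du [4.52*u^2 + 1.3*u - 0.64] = 9.04*u + 1.3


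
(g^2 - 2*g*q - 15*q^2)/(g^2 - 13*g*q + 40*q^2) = (-g - 3*q)/(-g + 8*q)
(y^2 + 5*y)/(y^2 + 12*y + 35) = y/(y + 7)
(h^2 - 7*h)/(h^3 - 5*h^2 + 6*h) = (h - 7)/(h^2 - 5*h + 6)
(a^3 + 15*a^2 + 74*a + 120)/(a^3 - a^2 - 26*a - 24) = (a^2 + 11*a + 30)/(a^2 - 5*a - 6)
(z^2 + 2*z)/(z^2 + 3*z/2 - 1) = 2*z/(2*z - 1)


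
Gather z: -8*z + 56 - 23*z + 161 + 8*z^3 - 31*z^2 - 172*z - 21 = 8*z^3 - 31*z^2 - 203*z + 196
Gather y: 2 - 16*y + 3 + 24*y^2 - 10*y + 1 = 24*y^2 - 26*y + 6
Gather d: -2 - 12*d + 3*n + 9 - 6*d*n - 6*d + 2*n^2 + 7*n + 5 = d*(-6*n - 18) + 2*n^2 + 10*n + 12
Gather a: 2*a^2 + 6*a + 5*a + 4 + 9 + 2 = 2*a^2 + 11*a + 15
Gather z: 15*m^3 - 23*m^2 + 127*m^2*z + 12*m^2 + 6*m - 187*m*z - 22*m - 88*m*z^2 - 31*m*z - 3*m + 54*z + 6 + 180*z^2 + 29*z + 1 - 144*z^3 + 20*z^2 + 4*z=15*m^3 - 11*m^2 - 19*m - 144*z^3 + z^2*(200 - 88*m) + z*(127*m^2 - 218*m + 87) + 7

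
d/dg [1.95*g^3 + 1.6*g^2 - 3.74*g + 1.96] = 5.85*g^2 + 3.2*g - 3.74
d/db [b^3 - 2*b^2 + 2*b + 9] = 3*b^2 - 4*b + 2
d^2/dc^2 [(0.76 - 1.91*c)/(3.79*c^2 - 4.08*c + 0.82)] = (-(1.91*c - 0.76)*(7.58*c - 4.08)*(15.16*c - 8.16) + (43.4334*c - 21.3464)*(3.79*c^2 - 4.08*c + 0.82))/(3.79*c^2 - 4.08*c + 0.82)^3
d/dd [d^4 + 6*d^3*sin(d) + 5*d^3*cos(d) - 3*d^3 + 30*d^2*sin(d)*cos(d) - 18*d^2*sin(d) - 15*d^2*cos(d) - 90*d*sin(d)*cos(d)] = -5*d^3*sin(d) + 6*d^3*cos(d) + 4*d^3 + 33*d^2*sin(d) - 3*d^2*cos(d) + 30*d^2*cos(2*d) - 9*d^2 - 36*d*sin(d) + 30*d*sin(2*d) - 30*d*cos(d) - 90*d*cos(2*d) - 45*sin(2*d)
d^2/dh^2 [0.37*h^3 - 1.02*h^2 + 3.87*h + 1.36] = 2.22*h - 2.04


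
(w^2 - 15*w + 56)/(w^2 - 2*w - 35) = (w - 8)/(w + 5)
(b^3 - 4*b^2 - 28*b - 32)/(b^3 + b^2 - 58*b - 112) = (b + 2)/(b + 7)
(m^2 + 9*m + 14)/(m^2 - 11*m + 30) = (m^2 + 9*m + 14)/(m^2 - 11*m + 30)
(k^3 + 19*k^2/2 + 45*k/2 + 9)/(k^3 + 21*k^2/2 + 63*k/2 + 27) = (2*k + 1)/(2*k + 3)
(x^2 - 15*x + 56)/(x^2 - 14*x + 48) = (x - 7)/(x - 6)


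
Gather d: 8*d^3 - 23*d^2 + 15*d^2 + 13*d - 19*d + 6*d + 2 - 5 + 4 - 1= 8*d^3 - 8*d^2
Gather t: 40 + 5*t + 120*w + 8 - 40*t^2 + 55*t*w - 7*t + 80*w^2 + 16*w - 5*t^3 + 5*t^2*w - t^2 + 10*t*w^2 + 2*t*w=-5*t^3 + t^2*(5*w - 41) + t*(10*w^2 + 57*w - 2) + 80*w^2 + 136*w + 48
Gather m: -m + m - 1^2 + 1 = 0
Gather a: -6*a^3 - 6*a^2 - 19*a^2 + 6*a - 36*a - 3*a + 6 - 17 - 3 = -6*a^3 - 25*a^2 - 33*a - 14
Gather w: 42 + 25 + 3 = 70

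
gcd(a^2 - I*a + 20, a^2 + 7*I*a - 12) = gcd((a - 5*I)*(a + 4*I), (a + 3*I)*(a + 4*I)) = a + 4*I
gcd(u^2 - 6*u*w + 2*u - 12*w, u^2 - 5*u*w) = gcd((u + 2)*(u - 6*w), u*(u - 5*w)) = 1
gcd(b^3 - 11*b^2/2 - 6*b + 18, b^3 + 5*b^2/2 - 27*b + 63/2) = b - 3/2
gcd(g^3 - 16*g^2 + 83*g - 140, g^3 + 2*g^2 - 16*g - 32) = g - 4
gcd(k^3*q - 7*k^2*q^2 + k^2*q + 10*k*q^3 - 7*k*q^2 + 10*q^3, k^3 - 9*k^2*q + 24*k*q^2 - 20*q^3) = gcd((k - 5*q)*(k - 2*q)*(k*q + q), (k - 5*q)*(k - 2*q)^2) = k^2 - 7*k*q + 10*q^2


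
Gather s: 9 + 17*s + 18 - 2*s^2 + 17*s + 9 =-2*s^2 + 34*s + 36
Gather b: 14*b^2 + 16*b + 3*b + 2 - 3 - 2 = 14*b^2 + 19*b - 3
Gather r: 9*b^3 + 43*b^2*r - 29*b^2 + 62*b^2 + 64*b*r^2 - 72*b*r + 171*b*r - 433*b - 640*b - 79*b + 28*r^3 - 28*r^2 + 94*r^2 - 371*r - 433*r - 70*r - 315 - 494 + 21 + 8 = 9*b^3 + 33*b^2 - 1152*b + 28*r^3 + r^2*(64*b + 66) + r*(43*b^2 + 99*b - 874) - 780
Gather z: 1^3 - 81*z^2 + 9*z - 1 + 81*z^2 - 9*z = 0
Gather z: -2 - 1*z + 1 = -z - 1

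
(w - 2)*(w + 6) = w^2 + 4*w - 12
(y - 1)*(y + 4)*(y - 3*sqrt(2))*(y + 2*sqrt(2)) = y^4 - sqrt(2)*y^3 + 3*y^3 - 16*y^2 - 3*sqrt(2)*y^2 - 36*y + 4*sqrt(2)*y + 48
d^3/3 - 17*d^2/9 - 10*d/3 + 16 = (d/3 + 1)*(d - 6)*(d - 8/3)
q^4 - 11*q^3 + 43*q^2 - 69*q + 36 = (q - 4)*(q - 3)^2*(q - 1)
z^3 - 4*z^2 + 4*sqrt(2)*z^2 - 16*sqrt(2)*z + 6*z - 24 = (z - 4)*(z + sqrt(2))*(z + 3*sqrt(2))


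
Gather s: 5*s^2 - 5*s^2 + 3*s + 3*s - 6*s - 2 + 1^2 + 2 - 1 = 0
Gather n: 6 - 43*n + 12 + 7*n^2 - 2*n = 7*n^2 - 45*n + 18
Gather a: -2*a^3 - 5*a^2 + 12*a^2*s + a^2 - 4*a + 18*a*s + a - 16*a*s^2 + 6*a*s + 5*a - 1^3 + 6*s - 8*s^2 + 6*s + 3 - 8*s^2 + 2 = -2*a^3 + a^2*(12*s - 4) + a*(-16*s^2 + 24*s + 2) - 16*s^2 + 12*s + 4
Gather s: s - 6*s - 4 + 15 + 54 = 65 - 5*s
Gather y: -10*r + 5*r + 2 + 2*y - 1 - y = -5*r + y + 1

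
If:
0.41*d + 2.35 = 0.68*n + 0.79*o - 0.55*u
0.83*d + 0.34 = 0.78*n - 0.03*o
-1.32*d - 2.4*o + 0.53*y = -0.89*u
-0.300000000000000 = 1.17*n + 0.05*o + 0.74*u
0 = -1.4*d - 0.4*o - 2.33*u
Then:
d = -0.90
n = -0.41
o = 2.89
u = 0.04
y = 10.78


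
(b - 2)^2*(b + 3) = b^3 - b^2 - 8*b + 12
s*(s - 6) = s^2 - 6*s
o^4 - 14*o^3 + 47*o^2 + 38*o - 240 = (o - 8)*(o - 5)*(o - 3)*(o + 2)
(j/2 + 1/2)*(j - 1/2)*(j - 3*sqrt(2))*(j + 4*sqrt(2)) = j^4/2 + j^3/4 + sqrt(2)*j^3/2 - 49*j^2/4 + sqrt(2)*j^2/4 - 6*j - sqrt(2)*j/4 + 6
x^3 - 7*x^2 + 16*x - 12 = (x - 3)*(x - 2)^2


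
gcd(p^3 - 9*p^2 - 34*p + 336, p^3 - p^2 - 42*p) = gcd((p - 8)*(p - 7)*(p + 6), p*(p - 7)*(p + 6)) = p^2 - p - 42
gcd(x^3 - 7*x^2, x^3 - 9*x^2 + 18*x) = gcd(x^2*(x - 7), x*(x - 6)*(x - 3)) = x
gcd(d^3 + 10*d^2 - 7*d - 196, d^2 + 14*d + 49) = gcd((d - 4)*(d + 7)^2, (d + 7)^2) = d^2 + 14*d + 49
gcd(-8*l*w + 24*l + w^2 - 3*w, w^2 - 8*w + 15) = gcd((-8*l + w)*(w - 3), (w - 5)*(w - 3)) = w - 3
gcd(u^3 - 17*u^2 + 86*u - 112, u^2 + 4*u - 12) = u - 2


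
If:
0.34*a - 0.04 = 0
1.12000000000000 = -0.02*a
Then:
No Solution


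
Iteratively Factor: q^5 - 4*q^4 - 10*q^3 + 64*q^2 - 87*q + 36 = (q - 1)*(q^4 - 3*q^3 - 13*q^2 + 51*q - 36) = (q - 3)*(q - 1)*(q^3 - 13*q + 12) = (q - 3)*(q - 1)^2*(q^2 + q - 12) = (q - 3)*(q - 1)^2*(q + 4)*(q - 3)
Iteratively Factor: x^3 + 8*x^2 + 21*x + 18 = (x + 3)*(x^2 + 5*x + 6) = (x + 3)^2*(x + 2)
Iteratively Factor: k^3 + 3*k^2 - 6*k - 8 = (k + 1)*(k^2 + 2*k - 8) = (k + 1)*(k + 4)*(k - 2)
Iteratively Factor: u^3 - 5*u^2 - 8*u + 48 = (u - 4)*(u^2 - u - 12) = (u - 4)*(u + 3)*(u - 4)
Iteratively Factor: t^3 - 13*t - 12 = (t + 1)*(t^2 - t - 12) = (t - 4)*(t + 1)*(t + 3)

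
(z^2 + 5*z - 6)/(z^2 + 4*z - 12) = (z - 1)/(z - 2)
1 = 1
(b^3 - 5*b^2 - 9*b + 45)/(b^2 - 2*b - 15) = b - 3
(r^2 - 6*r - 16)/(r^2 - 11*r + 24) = (r + 2)/(r - 3)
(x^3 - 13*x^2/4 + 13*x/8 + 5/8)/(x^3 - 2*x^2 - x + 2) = (x^2 - 9*x/4 - 5/8)/(x^2 - x - 2)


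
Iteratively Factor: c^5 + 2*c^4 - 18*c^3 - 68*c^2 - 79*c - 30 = (c + 3)*(c^4 - c^3 - 15*c^2 - 23*c - 10) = (c + 2)*(c + 3)*(c^3 - 3*c^2 - 9*c - 5) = (c + 1)*(c + 2)*(c + 3)*(c^2 - 4*c - 5) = (c - 5)*(c + 1)*(c + 2)*(c + 3)*(c + 1)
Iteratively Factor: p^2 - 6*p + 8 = (p - 2)*(p - 4)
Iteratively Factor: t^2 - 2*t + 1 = (t - 1)*(t - 1)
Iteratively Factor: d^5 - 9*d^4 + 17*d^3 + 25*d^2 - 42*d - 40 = (d - 5)*(d^4 - 4*d^3 - 3*d^2 + 10*d + 8) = (d - 5)*(d - 2)*(d^3 - 2*d^2 - 7*d - 4) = (d - 5)*(d - 2)*(d + 1)*(d^2 - 3*d - 4) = (d - 5)*(d - 4)*(d - 2)*(d + 1)*(d + 1)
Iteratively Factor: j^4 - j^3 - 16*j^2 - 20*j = (j + 2)*(j^3 - 3*j^2 - 10*j) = j*(j + 2)*(j^2 - 3*j - 10) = j*(j + 2)^2*(j - 5)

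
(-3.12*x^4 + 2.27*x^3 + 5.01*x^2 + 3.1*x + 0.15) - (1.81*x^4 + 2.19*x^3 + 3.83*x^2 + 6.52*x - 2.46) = -4.93*x^4 + 0.0800000000000001*x^3 + 1.18*x^2 - 3.42*x + 2.61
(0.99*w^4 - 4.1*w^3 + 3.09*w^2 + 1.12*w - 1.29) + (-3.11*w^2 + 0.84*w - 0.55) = 0.99*w^4 - 4.1*w^3 - 0.02*w^2 + 1.96*w - 1.84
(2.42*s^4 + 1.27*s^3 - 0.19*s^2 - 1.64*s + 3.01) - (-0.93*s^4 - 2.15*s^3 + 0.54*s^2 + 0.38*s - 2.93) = 3.35*s^4 + 3.42*s^3 - 0.73*s^2 - 2.02*s + 5.94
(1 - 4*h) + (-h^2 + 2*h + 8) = -h^2 - 2*h + 9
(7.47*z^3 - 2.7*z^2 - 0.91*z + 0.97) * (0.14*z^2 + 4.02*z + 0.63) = 1.0458*z^5 + 29.6514*z^4 - 6.2753*z^3 - 5.2234*z^2 + 3.3261*z + 0.6111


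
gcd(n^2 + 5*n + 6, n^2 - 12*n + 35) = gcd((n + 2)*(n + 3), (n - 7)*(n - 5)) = 1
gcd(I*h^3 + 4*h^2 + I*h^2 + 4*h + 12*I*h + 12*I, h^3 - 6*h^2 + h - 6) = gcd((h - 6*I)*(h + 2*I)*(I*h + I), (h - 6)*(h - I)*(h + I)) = 1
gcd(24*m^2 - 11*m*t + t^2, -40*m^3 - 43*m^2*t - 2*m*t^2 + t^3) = -8*m + t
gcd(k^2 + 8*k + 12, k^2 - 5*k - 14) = k + 2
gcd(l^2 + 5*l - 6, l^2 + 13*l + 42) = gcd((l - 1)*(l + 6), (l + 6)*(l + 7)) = l + 6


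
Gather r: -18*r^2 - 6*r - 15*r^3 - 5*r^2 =-15*r^3 - 23*r^2 - 6*r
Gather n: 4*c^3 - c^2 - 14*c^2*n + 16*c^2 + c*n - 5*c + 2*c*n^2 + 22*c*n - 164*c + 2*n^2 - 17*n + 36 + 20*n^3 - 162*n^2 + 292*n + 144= 4*c^3 + 15*c^2 - 169*c + 20*n^3 + n^2*(2*c - 160) + n*(-14*c^2 + 23*c + 275) + 180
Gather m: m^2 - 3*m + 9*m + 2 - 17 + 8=m^2 + 6*m - 7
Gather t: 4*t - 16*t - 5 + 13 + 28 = 36 - 12*t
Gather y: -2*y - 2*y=-4*y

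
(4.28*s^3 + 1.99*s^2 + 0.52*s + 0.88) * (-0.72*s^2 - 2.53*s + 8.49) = -3.0816*s^5 - 12.2612*s^4 + 30.9281*s^3 + 14.9459*s^2 + 2.1884*s + 7.4712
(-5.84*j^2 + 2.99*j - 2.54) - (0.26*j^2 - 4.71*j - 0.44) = -6.1*j^2 + 7.7*j - 2.1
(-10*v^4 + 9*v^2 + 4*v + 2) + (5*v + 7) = -10*v^4 + 9*v^2 + 9*v + 9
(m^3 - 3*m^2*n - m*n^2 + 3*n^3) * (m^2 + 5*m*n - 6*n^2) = m^5 + 2*m^4*n - 22*m^3*n^2 + 16*m^2*n^3 + 21*m*n^4 - 18*n^5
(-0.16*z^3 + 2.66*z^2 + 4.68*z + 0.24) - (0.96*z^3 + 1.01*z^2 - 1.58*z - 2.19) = -1.12*z^3 + 1.65*z^2 + 6.26*z + 2.43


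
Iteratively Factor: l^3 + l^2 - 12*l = (l + 4)*(l^2 - 3*l) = l*(l + 4)*(l - 3)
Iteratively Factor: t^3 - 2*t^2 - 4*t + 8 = (t + 2)*(t^2 - 4*t + 4) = (t - 2)*(t + 2)*(t - 2)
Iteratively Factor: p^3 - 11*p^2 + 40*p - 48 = (p - 4)*(p^2 - 7*p + 12) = (p - 4)*(p - 3)*(p - 4)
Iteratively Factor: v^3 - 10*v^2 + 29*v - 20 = (v - 5)*(v^2 - 5*v + 4) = (v - 5)*(v - 1)*(v - 4)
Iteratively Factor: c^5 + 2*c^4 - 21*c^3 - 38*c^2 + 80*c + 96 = (c + 4)*(c^4 - 2*c^3 - 13*c^2 + 14*c + 24) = (c + 1)*(c + 4)*(c^3 - 3*c^2 - 10*c + 24) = (c + 1)*(c + 3)*(c + 4)*(c^2 - 6*c + 8) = (c - 2)*(c + 1)*(c + 3)*(c + 4)*(c - 4)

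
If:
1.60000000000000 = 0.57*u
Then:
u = 2.81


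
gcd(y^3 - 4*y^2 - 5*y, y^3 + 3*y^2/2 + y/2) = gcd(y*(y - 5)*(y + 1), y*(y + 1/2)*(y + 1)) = y^2 + y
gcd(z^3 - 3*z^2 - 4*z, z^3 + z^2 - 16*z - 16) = z^2 - 3*z - 4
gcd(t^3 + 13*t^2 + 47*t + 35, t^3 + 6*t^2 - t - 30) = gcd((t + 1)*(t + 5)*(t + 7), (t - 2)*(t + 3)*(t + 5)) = t + 5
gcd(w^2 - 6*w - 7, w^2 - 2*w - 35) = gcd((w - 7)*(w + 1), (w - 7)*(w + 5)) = w - 7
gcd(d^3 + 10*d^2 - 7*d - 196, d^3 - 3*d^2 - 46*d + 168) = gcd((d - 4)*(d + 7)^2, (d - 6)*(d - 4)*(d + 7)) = d^2 + 3*d - 28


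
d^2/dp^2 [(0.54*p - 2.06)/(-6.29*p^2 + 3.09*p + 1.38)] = ((0.54*p - 2.06)*(12.58*p - 3.09)*(25.16*p - 6.18) + (20.3796*p - 29.252)*(-6.29*p^2 + 3.09*p + 1.38))/(-6.29*p^2 + 3.09*p + 1.38)^3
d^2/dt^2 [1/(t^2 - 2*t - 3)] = 2*(t^2 - 2*t - 4*(t - 1)^2 - 3)/(-t^2 + 2*t + 3)^3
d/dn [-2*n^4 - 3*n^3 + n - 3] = -8*n^3 - 9*n^2 + 1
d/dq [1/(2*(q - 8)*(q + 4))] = (2 - q)/(q^4 - 8*q^3 - 48*q^2 + 256*q + 1024)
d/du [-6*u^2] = -12*u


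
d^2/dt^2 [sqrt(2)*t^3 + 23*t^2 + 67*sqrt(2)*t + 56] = 6*sqrt(2)*t + 46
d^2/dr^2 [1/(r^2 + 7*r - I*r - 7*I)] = 2*(-r^2 - 7*r + I*r + (2*r + 7 - I)^2 + 7*I)/(r^2 + 7*r - I*r - 7*I)^3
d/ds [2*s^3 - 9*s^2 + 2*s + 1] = 6*s^2 - 18*s + 2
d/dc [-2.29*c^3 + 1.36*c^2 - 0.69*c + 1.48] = -6.87*c^2 + 2.72*c - 0.69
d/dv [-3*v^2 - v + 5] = -6*v - 1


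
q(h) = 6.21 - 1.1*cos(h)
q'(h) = 1.1*sin(h)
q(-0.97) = 5.59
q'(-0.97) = -0.91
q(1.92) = 6.59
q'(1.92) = 1.03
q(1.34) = 5.96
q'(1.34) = 1.07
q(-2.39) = 7.01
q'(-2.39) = -0.75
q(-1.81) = 6.47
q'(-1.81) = -1.07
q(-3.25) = 7.30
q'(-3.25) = 0.12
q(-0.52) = 5.26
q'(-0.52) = -0.55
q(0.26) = 5.15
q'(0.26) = 0.28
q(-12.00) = 5.28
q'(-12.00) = 0.59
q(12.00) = 5.28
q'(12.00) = -0.59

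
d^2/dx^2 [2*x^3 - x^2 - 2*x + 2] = 12*x - 2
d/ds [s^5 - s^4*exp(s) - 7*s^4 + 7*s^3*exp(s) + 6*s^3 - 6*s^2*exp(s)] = s*(-s^3*exp(s) + 5*s^3 + 3*s^2*exp(s) - 28*s^2 + 15*s*exp(s) + 18*s - 12*exp(s))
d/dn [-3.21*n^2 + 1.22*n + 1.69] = 1.22 - 6.42*n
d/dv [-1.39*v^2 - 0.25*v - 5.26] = -2.78*v - 0.25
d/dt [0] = 0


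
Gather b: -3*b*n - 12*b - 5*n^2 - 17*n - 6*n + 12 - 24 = b*(-3*n - 12) - 5*n^2 - 23*n - 12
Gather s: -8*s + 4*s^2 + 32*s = 4*s^2 + 24*s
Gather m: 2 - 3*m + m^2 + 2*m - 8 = m^2 - m - 6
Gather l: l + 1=l + 1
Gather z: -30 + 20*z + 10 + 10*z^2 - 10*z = 10*z^2 + 10*z - 20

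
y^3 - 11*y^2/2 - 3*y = y*(y - 6)*(y + 1/2)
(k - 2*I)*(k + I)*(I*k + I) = I*k^3 + k^2 + I*k^2 + k + 2*I*k + 2*I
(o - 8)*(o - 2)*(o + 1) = o^3 - 9*o^2 + 6*o + 16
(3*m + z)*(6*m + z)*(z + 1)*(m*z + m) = 18*m^3*z^2 + 36*m^3*z + 18*m^3 + 9*m^2*z^3 + 18*m^2*z^2 + 9*m^2*z + m*z^4 + 2*m*z^3 + m*z^2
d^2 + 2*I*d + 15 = (d - 3*I)*(d + 5*I)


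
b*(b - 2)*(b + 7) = b^3 + 5*b^2 - 14*b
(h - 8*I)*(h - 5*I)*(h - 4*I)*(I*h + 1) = I*h^4 + 18*h^3 - 109*I*h^2 - 252*h + 160*I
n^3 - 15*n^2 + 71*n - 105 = (n - 7)*(n - 5)*(n - 3)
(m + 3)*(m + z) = m^2 + m*z + 3*m + 3*z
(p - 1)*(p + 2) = p^2 + p - 2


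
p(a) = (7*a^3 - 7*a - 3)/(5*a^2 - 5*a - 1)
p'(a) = (5 - 10*a)*(7*a^3 - 7*a - 3)/(5*a^2 - 5*a - 1)^2 + (21*a^2 - 7)/(5*a^2 - 5*a - 1)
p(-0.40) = -0.36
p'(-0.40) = -3.82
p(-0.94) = -0.28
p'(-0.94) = 0.94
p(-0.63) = -0.08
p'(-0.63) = 0.10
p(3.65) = 6.58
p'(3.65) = 1.38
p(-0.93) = -0.27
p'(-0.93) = 0.92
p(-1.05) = -0.38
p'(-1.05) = 1.04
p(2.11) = 4.48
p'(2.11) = 1.34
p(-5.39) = -6.20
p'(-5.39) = 1.39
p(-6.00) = -7.05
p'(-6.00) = 1.39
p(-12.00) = -15.42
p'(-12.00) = 1.40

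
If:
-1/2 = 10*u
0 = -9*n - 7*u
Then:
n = 7/180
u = -1/20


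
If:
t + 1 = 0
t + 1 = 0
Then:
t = -1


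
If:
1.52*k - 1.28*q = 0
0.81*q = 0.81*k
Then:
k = 0.00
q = 0.00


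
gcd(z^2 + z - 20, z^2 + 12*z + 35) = z + 5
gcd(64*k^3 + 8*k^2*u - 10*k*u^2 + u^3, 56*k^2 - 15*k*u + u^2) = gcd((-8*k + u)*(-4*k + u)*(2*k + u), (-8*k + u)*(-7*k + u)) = -8*k + u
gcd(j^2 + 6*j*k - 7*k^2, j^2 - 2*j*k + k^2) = j - k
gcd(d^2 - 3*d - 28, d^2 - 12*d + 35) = d - 7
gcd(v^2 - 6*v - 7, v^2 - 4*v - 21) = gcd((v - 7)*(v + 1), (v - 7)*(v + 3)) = v - 7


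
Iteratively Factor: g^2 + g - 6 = (g + 3)*(g - 2)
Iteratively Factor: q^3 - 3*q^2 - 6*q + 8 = (q - 4)*(q^2 + q - 2) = (q - 4)*(q - 1)*(q + 2)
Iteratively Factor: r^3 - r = (r)*(r^2 - 1) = r*(r + 1)*(r - 1)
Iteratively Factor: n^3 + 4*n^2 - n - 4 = (n + 1)*(n^2 + 3*n - 4) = (n + 1)*(n + 4)*(n - 1)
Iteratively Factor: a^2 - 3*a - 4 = (a - 4)*(a + 1)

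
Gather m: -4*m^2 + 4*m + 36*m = -4*m^2 + 40*m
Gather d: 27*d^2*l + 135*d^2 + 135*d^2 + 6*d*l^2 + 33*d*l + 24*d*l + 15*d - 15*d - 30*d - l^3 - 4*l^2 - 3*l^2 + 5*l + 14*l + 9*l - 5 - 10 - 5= d^2*(27*l + 270) + d*(6*l^2 + 57*l - 30) - l^3 - 7*l^2 + 28*l - 20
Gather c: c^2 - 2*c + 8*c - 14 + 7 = c^2 + 6*c - 7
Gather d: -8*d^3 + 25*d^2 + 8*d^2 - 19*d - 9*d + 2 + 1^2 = -8*d^3 + 33*d^2 - 28*d + 3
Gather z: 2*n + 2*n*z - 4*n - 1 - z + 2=-2*n + z*(2*n - 1) + 1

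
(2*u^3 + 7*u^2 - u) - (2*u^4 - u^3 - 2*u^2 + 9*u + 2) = -2*u^4 + 3*u^3 + 9*u^2 - 10*u - 2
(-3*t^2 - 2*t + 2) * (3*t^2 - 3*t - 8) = -9*t^4 + 3*t^3 + 36*t^2 + 10*t - 16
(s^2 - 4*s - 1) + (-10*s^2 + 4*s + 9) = 8 - 9*s^2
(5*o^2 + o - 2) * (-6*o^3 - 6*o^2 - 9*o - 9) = -30*o^5 - 36*o^4 - 39*o^3 - 42*o^2 + 9*o + 18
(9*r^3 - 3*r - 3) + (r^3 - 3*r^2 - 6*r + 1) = 10*r^3 - 3*r^2 - 9*r - 2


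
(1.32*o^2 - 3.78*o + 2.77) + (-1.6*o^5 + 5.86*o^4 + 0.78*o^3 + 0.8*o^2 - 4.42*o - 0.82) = -1.6*o^5 + 5.86*o^4 + 0.78*o^3 + 2.12*o^2 - 8.2*o + 1.95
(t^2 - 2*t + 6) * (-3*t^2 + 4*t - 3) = -3*t^4 + 10*t^3 - 29*t^2 + 30*t - 18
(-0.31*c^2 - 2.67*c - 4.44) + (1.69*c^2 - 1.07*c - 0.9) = 1.38*c^2 - 3.74*c - 5.34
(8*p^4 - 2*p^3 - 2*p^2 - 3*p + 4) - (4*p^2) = 8*p^4 - 2*p^3 - 6*p^2 - 3*p + 4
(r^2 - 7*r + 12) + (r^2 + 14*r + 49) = 2*r^2 + 7*r + 61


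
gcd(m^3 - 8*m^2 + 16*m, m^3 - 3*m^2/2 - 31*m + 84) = m - 4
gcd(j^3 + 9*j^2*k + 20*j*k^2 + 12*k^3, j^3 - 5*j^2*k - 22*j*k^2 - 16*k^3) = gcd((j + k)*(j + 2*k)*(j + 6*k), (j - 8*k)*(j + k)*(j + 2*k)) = j^2 + 3*j*k + 2*k^2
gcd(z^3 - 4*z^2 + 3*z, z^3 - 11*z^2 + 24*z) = z^2 - 3*z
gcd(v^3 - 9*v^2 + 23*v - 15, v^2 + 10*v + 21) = 1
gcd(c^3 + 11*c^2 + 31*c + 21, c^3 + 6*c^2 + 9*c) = c + 3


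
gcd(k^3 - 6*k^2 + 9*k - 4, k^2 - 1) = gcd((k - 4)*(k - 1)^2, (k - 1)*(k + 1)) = k - 1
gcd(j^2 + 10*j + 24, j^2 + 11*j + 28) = j + 4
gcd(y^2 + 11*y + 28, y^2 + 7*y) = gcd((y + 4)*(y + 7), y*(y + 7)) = y + 7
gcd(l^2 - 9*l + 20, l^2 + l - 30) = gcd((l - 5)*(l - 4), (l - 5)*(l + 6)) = l - 5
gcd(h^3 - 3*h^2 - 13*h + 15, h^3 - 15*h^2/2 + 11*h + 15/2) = h - 5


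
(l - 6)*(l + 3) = l^2 - 3*l - 18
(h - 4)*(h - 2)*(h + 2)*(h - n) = h^4 - h^3*n - 4*h^3 + 4*h^2*n - 4*h^2 + 4*h*n + 16*h - 16*n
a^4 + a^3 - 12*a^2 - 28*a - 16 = (a - 4)*(a + 1)*(a + 2)^2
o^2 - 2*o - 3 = (o - 3)*(o + 1)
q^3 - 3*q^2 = q^2*(q - 3)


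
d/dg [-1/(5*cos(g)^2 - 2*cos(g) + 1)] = 2*(1 - 5*cos(g))*sin(g)/(5*cos(g)^2 - 2*cos(g) + 1)^2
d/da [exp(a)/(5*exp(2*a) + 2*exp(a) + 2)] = (2 - 5*exp(2*a))*exp(a)/(25*exp(4*a) + 20*exp(3*a) + 24*exp(2*a) + 8*exp(a) + 4)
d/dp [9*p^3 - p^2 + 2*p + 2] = 27*p^2 - 2*p + 2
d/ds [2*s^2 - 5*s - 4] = 4*s - 5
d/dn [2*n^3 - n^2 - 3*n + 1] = 6*n^2 - 2*n - 3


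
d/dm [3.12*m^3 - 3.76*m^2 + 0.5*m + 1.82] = 9.36*m^2 - 7.52*m + 0.5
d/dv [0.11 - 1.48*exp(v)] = -1.48*exp(v)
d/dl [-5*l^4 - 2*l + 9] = -20*l^3 - 2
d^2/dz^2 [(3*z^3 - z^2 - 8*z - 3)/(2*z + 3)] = 6*(4*z^3 + 18*z^2 + 27*z + 9)/(8*z^3 + 36*z^2 + 54*z + 27)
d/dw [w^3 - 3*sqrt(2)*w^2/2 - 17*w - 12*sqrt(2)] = 3*w^2 - 3*sqrt(2)*w - 17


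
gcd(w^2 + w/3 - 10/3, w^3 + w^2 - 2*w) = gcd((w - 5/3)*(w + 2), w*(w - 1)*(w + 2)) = w + 2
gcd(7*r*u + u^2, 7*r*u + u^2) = 7*r*u + u^2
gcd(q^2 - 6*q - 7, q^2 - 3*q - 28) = q - 7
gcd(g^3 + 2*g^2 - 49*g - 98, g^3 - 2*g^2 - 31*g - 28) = g - 7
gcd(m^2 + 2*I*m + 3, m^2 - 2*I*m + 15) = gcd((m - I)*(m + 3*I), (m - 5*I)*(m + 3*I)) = m + 3*I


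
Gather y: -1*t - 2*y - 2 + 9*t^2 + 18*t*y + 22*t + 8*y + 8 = 9*t^2 + 21*t + y*(18*t + 6) + 6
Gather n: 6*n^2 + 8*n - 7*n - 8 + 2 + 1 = 6*n^2 + n - 5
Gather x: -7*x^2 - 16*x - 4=-7*x^2 - 16*x - 4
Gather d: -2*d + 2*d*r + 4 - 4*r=d*(2*r - 2) - 4*r + 4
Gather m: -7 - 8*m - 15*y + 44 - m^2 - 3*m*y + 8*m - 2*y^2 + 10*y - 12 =-m^2 - 3*m*y - 2*y^2 - 5*y + 25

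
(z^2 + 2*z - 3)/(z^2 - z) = (z + 3)/z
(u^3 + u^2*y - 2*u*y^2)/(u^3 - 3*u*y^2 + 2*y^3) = u/(u - y)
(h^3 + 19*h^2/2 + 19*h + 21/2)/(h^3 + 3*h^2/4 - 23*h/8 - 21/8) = 4*(h + 7)/(4*h - 7)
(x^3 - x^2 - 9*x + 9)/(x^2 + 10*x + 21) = (x^2 - 4*x + 3)/(x + 7)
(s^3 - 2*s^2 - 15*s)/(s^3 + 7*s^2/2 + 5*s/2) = 2*(s^2 - 2*s - 15)/(2*s^2 + 7*s + 5)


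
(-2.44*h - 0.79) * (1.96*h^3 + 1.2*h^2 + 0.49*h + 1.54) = -4.7824*h^4 - 4.4764*h^3 - 2.1436*h^2 - 4.1447*h - 1.2166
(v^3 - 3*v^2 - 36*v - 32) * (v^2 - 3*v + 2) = v^5 - 6*v^4 - 25*v^3 + 70*v^2 + 24*v - 64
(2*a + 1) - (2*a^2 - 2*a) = -2*a^2 + 4*a + 1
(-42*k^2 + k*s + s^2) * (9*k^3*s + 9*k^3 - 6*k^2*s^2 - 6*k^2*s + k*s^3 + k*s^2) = -378*k^5*s - 378*k^5 + 261*k^4*s^2 + 261*k^4*s - 39*k^3*s^3 - 39*k^3*s^2 - 5*k^2*s^4 - 5*k^2*s^3 + k*s^5 + k*s^4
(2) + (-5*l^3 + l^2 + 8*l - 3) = -5*l^3 + l^2 + 8*l - 1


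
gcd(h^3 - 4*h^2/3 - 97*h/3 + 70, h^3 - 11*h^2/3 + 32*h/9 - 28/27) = h - 7/3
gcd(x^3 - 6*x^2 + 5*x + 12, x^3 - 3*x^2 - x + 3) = x^2 - 2*x - 3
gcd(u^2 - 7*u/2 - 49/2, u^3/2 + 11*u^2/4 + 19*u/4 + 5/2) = 1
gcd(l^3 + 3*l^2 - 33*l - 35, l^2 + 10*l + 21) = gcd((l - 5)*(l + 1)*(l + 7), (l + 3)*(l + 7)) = l + 7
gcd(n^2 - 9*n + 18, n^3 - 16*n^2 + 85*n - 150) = n - 6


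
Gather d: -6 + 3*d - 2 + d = 4*d - 8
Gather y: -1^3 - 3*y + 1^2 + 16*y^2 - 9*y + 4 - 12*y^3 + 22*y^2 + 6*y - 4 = -12*y^3 + 38*y^2 - 6*y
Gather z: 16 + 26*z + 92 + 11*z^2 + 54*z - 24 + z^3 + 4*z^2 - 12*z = z^3 + 15*z^2 + 68*z + 84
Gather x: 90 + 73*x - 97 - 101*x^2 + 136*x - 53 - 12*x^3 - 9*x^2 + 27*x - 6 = -12*x^3 - 110*x^2 + 236*x - 66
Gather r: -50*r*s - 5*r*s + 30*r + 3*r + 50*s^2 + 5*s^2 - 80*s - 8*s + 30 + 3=r*(33 - 55*s) + 55*s^2 - 88*s + 33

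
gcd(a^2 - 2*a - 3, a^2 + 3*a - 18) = a - 3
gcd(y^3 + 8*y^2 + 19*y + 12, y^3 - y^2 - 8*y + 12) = y + 3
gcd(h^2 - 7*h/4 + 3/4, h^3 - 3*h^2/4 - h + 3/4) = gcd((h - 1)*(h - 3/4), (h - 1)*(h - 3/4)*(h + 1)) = h^2 - 7*h/4 + 3/4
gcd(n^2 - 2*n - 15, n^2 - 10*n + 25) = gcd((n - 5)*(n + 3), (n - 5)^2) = n - 5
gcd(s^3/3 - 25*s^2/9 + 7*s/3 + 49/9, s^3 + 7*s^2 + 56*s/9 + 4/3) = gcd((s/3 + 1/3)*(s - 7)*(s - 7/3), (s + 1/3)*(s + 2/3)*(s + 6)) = 1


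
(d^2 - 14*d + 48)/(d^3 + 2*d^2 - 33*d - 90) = (d - 8)/(d^2 + 8*d + 15)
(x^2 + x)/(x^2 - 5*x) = (x + 1)/(x - 5)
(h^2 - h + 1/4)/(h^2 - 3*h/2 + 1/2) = (h - 1/2)/(h - 1)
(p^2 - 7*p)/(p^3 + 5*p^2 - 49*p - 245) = p/(p^2 + 12*p + 35)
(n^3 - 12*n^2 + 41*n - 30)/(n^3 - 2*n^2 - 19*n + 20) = (n - 6)/(n + 4)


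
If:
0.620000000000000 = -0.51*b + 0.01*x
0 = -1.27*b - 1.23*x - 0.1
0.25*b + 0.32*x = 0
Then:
No Solution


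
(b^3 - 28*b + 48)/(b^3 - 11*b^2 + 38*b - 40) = (b + 6)/(b - 5)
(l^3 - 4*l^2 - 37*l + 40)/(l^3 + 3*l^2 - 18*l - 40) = (l^2 - 9*l + 8)/(l^2 - 2*l - 8)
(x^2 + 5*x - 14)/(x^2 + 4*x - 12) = (x + 7)/(x + 6)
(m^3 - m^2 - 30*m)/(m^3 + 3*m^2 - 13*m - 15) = m*(m - 6)/(m^2 - 2*m - 3)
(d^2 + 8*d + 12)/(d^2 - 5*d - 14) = (d + 6)/(d - 7)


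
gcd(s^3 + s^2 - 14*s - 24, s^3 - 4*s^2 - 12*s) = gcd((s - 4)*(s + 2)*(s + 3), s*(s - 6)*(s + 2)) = s + 2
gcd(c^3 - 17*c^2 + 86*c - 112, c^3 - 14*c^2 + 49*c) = c - 7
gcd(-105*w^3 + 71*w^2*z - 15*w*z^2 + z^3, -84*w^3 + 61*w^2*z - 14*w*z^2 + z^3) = 21*w^2 - 10*w*z + z^2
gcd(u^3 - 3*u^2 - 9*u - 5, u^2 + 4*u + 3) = u + 1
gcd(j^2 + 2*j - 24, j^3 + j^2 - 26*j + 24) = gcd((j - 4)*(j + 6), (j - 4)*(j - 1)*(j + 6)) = j^2 + 2*j - 24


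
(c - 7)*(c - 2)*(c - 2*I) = c^3 - 9*c^2 - 2*I*c^2 + 14*c + 18*I*c - 28*I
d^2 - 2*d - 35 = (d - 7)*(d + 5)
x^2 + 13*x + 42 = (x + 6)*(x + 7)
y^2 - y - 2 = (y - 2)*(y + 1)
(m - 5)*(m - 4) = m^2 - 9*m + 20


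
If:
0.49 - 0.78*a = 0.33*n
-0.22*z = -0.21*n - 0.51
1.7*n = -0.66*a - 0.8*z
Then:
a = 1.07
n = -1.04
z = 1.33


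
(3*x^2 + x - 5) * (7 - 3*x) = -9*x^3 + 18*x^2 + 22*x - 35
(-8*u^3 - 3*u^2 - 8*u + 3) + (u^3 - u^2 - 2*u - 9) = -7*u^3 - 4*u^2 - 10*u - 6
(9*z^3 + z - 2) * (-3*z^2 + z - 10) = -27*z^5 + 9*z^4 - 93*z^3 + 7*z^2 - 12*z + 20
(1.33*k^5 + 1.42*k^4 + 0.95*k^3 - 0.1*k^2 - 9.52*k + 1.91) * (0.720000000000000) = 0.9576*k^5 + 1.0224*k^4 + 0.684*k^3 - 0.072*k^2 - 6.8544*k + 1.3752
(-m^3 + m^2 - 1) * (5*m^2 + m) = -5*m^5 + 4*m^4 + m^3 - 5*m^2 - m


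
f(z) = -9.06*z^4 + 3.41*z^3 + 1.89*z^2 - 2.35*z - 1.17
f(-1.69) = -82.17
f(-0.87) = -5.13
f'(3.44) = -1343.53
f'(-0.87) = 25.97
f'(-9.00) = 27211.22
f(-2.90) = -702.42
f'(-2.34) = 509.16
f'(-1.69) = 195.40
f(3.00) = -633.00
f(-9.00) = -61755.48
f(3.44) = -1116.78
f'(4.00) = -2142.91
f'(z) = -36.24*z^3 + 10.23*z^2 + 3.78*z - 2.35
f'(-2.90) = 956.58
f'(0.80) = -11.33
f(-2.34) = -300.65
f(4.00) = -2081.45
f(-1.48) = -48.08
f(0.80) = -3.81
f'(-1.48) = 131.95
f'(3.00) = -877.42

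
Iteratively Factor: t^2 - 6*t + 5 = (t - 1)*(t - 5)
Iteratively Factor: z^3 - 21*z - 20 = (z + 4)*(z^2 - 4*z - 5) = (z - 5)*(z + 4)*(z + 1)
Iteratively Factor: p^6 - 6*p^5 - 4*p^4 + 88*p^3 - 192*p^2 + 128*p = (p - 2)*(p^5 - 4*p^4 - 12*p^3 + 64*p^2 - 64*p) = (p - 2)^2*(p^4 - 2*p^3 - 16*p^2 + 32*p) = p*(p - 2)^2*(p^3 - 2*p^2 - 16*p + 32) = p*(p - 2)^2*(p + 4)*(p^2 - 6*p + 8) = p*(p - 2)^3*(p + 4)*(p - 4)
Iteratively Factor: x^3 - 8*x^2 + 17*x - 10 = (x - 5)*(x^2 - 3*x + 2) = (x - 5)*(x - 1)*(x - 2)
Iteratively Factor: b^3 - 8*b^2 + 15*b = (b)*(b^2 - 8*b + 15) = b*(b - 5)*(b - 3)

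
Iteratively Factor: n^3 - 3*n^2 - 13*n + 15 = (n + 3)*(n^2 - 6*n + 5) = (n - 5)*(n + 3)*(n - 1)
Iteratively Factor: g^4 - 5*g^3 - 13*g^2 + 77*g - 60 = (g - 5)*(g^3 - 13*g + 12) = (g - 5)*(g - 3)*(g^2 + 3*g - 4) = (g - 5)*(g - 3)*(g - 1)*(g + 4)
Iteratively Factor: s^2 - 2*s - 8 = (s - 4)*(s + 2)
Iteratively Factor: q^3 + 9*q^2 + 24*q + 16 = (q + 1)*(q^2 + 8*q + 16) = (q + 1)*(q + 4)*(q + 4)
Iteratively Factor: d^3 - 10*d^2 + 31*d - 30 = (d - 2)*(d^2 - 8*d + 15) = (d - 5)*(d - 2)*(d - 3)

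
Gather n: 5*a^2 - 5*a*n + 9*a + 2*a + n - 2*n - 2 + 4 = 5*a^2 + 11*a + n*(-5*a - 1) + 2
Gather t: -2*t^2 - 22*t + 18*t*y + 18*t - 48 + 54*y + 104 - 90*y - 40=-2*t^2 + t*(18*y - 4) - 36*y + 16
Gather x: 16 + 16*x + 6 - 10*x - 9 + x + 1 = 7*x + 14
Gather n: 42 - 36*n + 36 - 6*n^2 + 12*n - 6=-6*n^2 - 24*n + 72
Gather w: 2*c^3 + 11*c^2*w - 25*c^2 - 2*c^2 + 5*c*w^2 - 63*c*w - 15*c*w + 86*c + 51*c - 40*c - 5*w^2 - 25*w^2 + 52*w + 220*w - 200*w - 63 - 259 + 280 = 2*c^3 - 27*c^2 + 97*c + w^2*(5*c - 30) + w*(11*c^2 - 78*c + 72) - 42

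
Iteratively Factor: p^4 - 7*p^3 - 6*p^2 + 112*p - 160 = (p - 5)*(p^3 - 2*p^2 - 16*p + 32) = (p - 5)*(p - 4)*(p^2 + 2*p - 8) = (p - 5)*(p - 4)*(p - 2)*(p + 4)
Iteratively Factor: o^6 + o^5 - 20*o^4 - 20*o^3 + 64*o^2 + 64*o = (o + 4)*(o^5 - 3*o^4 - 8*o^3 + 12*o^2 + 16*o) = (o - 4)*(o + 4)*(o^4 + o^3 - 4*o^2 - 4*o) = o*(o - 4)*(o + 4)*(o^3 + o^2 - 4*o - 4) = o*(o - 4)*(o - 2)*(o + 4)*(o^2 + 3*o + 2) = o*(o - 4)*(o - 2)*(o + 1)*(o + 4)*(o + 2)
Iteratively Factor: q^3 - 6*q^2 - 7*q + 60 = (q - 4)*(q^2 - 2*q - 15) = (q - 5)*(q - 4)*(q + 3)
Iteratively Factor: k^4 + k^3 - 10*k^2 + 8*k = (k - 2)*(k^3 + 3*k^2 - 4*k) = k*(k - 2)*(k^2 + 3*k - 4) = k*(k - 2)*(k + 4)*(k - 1)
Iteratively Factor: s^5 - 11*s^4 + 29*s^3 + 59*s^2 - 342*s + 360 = (s - 5)*(s^4 - 6*s^3 - s^2 + 54*s - 72) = (s - 5)*(s - 4)*(s^3 - 2*s^2 - 9*s + 18) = (s - 5)*(s - 4)*(s - 3)*(s^2 + s - 6) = (s - 5)*(s - 4)*(s - 3)*(s + 3)*(s - 2)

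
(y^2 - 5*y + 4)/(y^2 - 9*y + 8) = (y - 4)/(y - 8)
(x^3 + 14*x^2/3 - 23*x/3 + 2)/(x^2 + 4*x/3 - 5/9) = 3*(x^2 + 5*x - 6)/(3*x + 5)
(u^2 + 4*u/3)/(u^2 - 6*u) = (u + 4/3)/(u - 6)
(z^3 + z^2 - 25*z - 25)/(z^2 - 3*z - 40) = (z^2 - 4*z - 5)/(z - 8)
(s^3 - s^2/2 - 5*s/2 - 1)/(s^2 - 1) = (s^2 - 3*s/2 - 1)/(s - 1)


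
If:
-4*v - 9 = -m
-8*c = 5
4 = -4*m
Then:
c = -5/8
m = -1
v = -5/2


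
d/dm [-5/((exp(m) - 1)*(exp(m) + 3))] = 5*(exp(m) + 1)/(2*(exp(m) + 3)^2*sinh(m/2)^2)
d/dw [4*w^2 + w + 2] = 8*w + 1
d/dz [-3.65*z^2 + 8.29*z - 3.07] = 8.29 - 7.3*z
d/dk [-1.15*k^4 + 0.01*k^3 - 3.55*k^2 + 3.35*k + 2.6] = -4.6*k^3 + 0.03*k^2 - 7.1*k + 3.35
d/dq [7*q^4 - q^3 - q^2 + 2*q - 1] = 28*q^3 - 3*q^2 - 2*q + 2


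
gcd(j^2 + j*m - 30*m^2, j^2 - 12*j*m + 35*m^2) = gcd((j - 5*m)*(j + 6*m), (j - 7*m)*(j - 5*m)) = j - 5*m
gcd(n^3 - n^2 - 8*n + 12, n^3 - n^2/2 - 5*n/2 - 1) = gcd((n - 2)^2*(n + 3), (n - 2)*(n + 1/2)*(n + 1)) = n - 2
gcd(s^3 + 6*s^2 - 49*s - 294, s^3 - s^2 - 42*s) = s^2 - s - 42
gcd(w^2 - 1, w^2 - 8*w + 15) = 1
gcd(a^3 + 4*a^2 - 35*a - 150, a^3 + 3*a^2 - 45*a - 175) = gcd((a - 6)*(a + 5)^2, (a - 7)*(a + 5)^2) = a^2 + 10*a + 25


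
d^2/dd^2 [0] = 0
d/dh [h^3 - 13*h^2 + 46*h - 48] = 3*h^2 - 26*h + 46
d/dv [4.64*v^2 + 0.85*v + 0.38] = 9.28*v + 0.85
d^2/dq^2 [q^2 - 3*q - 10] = 2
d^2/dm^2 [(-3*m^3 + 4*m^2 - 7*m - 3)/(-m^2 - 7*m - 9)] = 2*(155*m^3 + 684*m^2 + 603*m - 645)/(m^6 + 21*m^5 + 174*m^4 + 721*m^3 + 1566*m^2 + 1701*m + 729)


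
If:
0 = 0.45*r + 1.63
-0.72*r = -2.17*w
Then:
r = -3.62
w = -1.20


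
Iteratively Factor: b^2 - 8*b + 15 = (b - 3)*(b - 5)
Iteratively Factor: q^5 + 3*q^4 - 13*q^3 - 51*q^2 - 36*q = (q)*(q^4 + 3*q^3 - 13*q^2 - 51*q - 36) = q*(q + 1)*(q^3 + 2*q^2 - 15*q - 36) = q*(q - 4)*(q + 1)*(q^2 + 6*q + 9) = q*(q - 4)*(q + 1)*(q + 3)*(q + 3)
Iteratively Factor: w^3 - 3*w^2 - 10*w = (w + 2)*(w^2 - 5*w) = w*(w + 2)*(w - 5)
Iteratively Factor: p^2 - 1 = (p + 1)*(p - 1)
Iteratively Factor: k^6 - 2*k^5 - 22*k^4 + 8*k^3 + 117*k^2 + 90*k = (k + 2)*(k^5 - 4*k^4 - 14*k^3 + 36*k^2 + 45*k) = (k + 1)*(k + 2)*(k^4 - 5*k^3 - 9*k^2 + 45*k) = (k - 3)*(k + 1)*(k + 2)*(k^3 - 2*k^2 - 15*k) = (k - 3)*(k + 1)*(k + 2)*(k + 3)*(k^2 - 5*k) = (k - 5)*(k - 3)*(k + 1)*(k + 2)*(k + 3)*(k)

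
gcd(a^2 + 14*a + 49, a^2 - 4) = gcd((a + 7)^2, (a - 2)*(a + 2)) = 1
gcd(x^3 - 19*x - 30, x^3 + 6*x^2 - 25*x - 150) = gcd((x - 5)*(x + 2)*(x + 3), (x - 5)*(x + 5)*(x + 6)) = x - 5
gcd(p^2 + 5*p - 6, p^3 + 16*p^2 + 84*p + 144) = p + 6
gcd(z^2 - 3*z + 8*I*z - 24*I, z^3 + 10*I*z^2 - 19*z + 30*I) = 1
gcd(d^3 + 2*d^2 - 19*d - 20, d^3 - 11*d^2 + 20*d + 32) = d^2 - 3*d - 4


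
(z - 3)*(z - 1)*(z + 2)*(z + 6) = z^4 + 4*z^3 - 17*z^2 - 24*z + 36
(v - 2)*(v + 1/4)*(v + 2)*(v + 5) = v^4 + 21*v^3/4 - 11*v^2/4 - 21*v - 5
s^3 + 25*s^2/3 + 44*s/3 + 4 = (s + 1/3)*(s + 2)*(s + 6)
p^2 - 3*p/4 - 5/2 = (p - 2)*(p + 5/4)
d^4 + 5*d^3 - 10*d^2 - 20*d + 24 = (d - 2)*(d - 1)*(d + 2)*(d + 6)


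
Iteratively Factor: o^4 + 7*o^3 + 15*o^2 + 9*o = (o)*(o^3 + 7*o^2 + 15*o + 9) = o*(o + 3)*(o^2 + 4*o + 3) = o*(o + 1)*(o + 3)*(o + 3)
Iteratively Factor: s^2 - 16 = (s - 4)*(s + 4)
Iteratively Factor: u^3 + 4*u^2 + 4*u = (u)*(u^2 + 4*u + 4) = u*(u + 2)*(u + 2)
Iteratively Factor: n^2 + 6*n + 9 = (n + 3)*(n + 3)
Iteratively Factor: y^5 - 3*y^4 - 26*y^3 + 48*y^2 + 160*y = (y - 4)*(y^4 + y^3 - 22*y^2 - 40*y) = (y - 4)*(y + 4)*(y^3 - 3*y^2 - 10*y) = (y - 5)*(y - 4)*(y + 4)*(y^2 + 2*y) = (y - 5)*(y - 4)*(y + 2)*(y + 4)*(y)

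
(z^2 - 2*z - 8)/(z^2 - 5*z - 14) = (z - 4)/(z - 7)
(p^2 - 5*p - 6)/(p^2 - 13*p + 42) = (p + 1)/(p - 7)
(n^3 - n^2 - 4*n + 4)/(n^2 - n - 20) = (-n^3 + n^2 + 4*n - 4)/(-n^2 + n + 20)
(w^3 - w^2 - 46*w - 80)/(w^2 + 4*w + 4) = (w^2 - 3*w - 40)/(w + 2)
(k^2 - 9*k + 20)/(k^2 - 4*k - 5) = (k - 4)/(k + 1)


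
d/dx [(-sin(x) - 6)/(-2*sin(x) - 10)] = -cos(x)/(2*(sin(x) + 5)^2)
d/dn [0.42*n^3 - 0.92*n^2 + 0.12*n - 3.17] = 1.26*n^2 - 1.84*n + 0.12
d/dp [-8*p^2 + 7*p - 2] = 7 - 16*p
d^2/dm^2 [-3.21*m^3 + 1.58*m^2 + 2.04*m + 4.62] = 3.16 - 19.26*m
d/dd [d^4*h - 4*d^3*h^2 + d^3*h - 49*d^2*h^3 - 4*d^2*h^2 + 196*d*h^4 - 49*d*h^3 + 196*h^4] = h*(4*d^3 - 12*d^2*h + 3*d^2 - 98*d*h^2 - 8*d*h + 196*h^3 - 49*h^2)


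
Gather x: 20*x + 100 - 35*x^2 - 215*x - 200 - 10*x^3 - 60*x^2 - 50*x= -10*x^3 - 95*x^2 - 245*x - 100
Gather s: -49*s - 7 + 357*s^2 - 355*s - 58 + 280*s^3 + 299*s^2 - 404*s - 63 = 280*s^3 + 656*s^2 - 808*s - 128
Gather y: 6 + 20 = 26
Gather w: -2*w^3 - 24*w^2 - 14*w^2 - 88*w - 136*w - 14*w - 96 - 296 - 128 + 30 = -2*w^3 - 38*w^2 - 238*w - 490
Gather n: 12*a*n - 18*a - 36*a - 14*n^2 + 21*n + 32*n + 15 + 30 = -54*a - 14*n^2 + n*(12*a + 53) + 45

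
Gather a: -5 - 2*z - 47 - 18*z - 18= -20*z - 70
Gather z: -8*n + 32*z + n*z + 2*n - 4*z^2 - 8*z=-6*n - 4*z^2 + z*(n + 24)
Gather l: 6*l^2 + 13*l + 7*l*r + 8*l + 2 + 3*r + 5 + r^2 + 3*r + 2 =6*l^2 + l*(7*r + 21) + r^2 + 6*r + 9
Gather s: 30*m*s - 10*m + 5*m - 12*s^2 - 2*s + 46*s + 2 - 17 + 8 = -5*m - 12*s^2 + s*(30*m + 44) - 7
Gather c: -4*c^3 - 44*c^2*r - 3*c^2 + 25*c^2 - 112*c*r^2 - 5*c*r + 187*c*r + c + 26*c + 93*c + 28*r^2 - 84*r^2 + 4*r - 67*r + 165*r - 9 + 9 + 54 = -4*c^3 + c^2*(22 - 44*r) + c*(-112*r^2 + 182*r + 120) - 56*r^2 + 102*r + 54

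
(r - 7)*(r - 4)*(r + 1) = r^3 - 10*r^2 + 17*r + 28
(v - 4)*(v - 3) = v^2 - 7*v + 12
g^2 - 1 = (g - 1)*(g + 1)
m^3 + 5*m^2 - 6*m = m*(m - 1)*(m + 6)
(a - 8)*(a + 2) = a^2 - 6*a - 16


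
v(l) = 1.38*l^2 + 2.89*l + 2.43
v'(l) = 2.76*l + 2.89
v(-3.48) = 9.09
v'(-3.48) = -6.71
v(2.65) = 19.78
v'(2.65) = 10.20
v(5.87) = 66.94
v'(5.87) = 19.09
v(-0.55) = 1.26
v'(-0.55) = 1.37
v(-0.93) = 0.94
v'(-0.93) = 0.32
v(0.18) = 2.99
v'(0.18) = 3.39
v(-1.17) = 0.94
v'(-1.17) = -0.34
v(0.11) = 2.76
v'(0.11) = 3.19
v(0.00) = 2.43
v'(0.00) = 2.89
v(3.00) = 23.52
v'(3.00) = 11.17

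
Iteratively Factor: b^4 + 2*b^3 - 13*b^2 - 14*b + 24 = (b + 2)*(b^3 - 13*b + 12) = (b - 3)*(b + 2)*(b^2 + 3*b - 4) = (b - 3)*(b - 1)*(b + 2)*(b + 4)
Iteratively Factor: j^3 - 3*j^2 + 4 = (j - 2)*(j^2 - j - 2) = (j - 2)*(j + 1)*(j - 2)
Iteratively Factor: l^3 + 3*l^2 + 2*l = (l + 1)*(l^2 + 2*l) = (l + 1)*(l + 2)*(l)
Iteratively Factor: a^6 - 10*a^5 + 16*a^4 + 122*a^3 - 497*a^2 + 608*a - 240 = (a - 3)*(a^5 - 7*a^4 - 5*a^3 + 107*a^2 - 176*a + 80) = (a - 3)*(a - 1)*(a^4 - 6*a^3 - 11*a^2 + 96*a - 80) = (a - 5)*(a - 3)*(a - 1)*(a^3 - a^2 - 16*a + 16) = (a - 5)*(a - 3)*(a - 1)*(a + 4)*(a^2 - 5*a + 4) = (a - 5)*(a - 4)*(a - 3)*(a - 1)*(a + 4)*(a - 1)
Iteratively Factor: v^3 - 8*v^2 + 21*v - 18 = (v - 3)*(v^2 - 5*v + 6) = (v - 3)*(v - 2)*(v - 3)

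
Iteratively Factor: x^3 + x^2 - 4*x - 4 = (x + 1)*(x^2 - 4) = (x - 2)*(x + 1)*(x + 2)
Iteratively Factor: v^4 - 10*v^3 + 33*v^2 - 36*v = (v - 4)*(v^3 - 6*v^2 + 9*v) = (v - 4)*(v - 3)*(v^2 - 3*v) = v*(v - 4)*(v - 3)*(v - 3)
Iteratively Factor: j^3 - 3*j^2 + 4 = (j - 2)*(j^2 - j - 2) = (j - 2)*(j + 1)*(j - 2)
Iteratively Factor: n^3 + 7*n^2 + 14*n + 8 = (n + 2)*(n^2 + 5*n + 4) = (n + 2)*(n + 4)*(n + 1)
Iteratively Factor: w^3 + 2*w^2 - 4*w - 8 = (w + 2)*(w^2 - 4) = (w + 2)^2*(w - 2)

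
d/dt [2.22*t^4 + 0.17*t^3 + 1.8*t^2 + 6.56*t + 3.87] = 8.88*t^3 + 0.51*t^2 + 3.6*t + 6.56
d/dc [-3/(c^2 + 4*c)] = 6*(c + 2)/(c^2*(c + 4)^2)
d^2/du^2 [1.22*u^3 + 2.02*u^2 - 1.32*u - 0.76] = 7.32*u + 4.04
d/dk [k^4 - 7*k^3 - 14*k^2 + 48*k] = 4*k^3 - 21*k^2 - 28*k + 48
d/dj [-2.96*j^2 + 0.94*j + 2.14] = 0.94 - 5.92*j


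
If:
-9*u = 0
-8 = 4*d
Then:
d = -2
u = 0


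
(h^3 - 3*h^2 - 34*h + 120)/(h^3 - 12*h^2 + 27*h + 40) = (h^2 + 2*h - 24)/(h^2 - 7*h - 8)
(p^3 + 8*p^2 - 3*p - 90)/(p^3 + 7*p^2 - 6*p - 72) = (p + 5)/(p + 4)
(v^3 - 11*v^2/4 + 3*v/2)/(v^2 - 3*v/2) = (4*v^2 - 11*v + 6)/(2*(2*v - 3))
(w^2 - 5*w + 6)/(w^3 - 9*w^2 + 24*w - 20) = (w - 3)/(w^2 - 7*w + 10)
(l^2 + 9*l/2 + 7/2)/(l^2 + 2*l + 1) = (l + 7/2)/(l + 1)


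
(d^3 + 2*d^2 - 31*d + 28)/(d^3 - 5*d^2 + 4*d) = (d + 7)/d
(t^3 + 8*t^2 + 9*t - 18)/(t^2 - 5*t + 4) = (t^2 + 9*t + 18)/(t - 4)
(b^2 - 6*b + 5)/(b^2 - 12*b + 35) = (b - 1)/(b - 7)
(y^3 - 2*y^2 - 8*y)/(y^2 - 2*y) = (y^2 - 2*y - 8)/(y - 2)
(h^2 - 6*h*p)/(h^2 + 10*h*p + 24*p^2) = h*(h - 6*p)/(h^2 + 10*h*p + 24*p^2)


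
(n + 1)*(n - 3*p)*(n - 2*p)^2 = n^4 - 7*n^3*p + n^3 + 16*n^2*p^2 - 7*n^2*p - 12*n*p^3 + 16*n*p^2 - 12*p^3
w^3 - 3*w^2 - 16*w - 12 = (w - 6)*(w + 1)*(w + 2)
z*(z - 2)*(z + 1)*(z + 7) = z^4 + 6*z^3 - 9*z^2 - 14*z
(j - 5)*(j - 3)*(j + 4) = j^3 - 4*j^2 - 17*j + 60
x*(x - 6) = x^2 - 6*x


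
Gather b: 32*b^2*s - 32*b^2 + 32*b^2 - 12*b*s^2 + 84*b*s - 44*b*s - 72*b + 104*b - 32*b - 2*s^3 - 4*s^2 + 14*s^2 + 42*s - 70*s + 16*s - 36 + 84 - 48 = 32*b^2*s + b*(-12*s^2 + 40*s) - 2*s^3 + 10*s^2 - 12*s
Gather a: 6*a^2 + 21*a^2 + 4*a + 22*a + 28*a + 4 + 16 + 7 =27*a^2 + 54*a + 27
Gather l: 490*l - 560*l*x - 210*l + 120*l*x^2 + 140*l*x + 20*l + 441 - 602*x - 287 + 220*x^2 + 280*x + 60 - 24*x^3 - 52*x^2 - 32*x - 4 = l*(120*x^2 - 420*x + 300) - 24*x^3 + 168*x^2 - 354*x + 210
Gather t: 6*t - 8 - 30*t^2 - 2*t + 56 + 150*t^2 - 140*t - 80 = 120*t^2 - 136*t - 32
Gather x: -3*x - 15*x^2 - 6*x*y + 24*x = -15*x^2 + x*(21 - 6*y)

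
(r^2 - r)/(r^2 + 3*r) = (r - 1)/(r + 3)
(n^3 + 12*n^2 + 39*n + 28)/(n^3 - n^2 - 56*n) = (n^2 + 5*n + 4)/(n*(n - 8))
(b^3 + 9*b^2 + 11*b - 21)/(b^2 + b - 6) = (b^2 + 6*b - 7)/(b - 2)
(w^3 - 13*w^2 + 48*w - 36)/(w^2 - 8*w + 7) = (w^2 - 12*w + 36)/(w - 7)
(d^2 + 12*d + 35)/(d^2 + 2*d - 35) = (d + 5)/(d - 5)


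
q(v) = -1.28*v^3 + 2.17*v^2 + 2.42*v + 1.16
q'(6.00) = -109.78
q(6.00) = -182.68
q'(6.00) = -109.78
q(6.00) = -182.68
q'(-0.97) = -5.40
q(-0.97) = 2.02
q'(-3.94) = -74.29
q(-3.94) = 103.60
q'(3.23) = -23.62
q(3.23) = -11.52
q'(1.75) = -1.74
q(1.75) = 5.18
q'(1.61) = -0.55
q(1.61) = 5.34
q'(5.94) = -107.29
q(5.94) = -176.17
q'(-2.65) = -36.05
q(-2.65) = 33.81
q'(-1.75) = -16.94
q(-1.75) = 10.43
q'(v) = -3.84*v^2 + 4.34*v + 2.42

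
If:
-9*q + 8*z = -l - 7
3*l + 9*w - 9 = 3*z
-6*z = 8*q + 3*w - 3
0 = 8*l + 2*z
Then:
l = 56/509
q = 203/509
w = 1247/1527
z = -224/509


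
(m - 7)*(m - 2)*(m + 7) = m^3 - 2*m^2 - 49*m + 98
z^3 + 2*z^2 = z^2*(z + 2)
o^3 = o^3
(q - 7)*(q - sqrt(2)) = q^2 - 7*q - sqrt(2)*q + 7*sqrt(2)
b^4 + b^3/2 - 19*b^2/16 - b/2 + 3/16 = (b - 1)*(b - 1/4)*(b + 3/4)*(b + 1)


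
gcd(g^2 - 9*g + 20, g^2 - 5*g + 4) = g - 4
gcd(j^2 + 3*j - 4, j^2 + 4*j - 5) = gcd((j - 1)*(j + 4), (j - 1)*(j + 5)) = j - 1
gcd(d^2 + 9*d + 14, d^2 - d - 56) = d + 7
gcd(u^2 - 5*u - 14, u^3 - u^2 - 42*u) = u - 7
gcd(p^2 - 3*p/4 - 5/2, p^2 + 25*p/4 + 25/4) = p + 5/4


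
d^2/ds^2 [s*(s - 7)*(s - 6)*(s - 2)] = 12*s^2 - 90*s + 136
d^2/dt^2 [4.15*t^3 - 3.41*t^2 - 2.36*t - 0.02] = 24.9*t - 6.82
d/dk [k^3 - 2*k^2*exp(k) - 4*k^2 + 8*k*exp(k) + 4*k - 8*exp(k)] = -2*k^2*exp(k) + 3*k^2 + 4*k*exp(k) - 8*k + 4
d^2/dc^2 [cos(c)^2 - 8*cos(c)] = 8*cos(c) - 2*cos(2*c)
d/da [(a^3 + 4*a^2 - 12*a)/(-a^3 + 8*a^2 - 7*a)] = 2*(6*a^2 - 19*a + 34)/(a^4 - 16*a^3 + 78*a^2 - 112*a + 49)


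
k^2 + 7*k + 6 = (k + 1)*(k + 6)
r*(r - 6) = r^2 - 6*r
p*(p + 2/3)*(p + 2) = p^3 + 8*p^2/3 + 4*p/3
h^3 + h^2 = h^2*(h + 1)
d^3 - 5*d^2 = d^2*(d - 5)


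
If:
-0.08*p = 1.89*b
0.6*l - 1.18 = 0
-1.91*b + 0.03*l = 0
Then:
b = 0.03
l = 1.97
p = -0.73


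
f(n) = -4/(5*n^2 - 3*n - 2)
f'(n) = -4*(3 - 10*n)/(5*n^2 - 3*n - 2)^2 = 4*(10*n - 3)/(-5*n^2 + 3*n + 2)^2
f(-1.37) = -0.35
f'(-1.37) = -0.51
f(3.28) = -0.10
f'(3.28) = 0.07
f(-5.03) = -0.03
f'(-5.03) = -0.01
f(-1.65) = -0.24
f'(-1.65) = -0.28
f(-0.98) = -0.70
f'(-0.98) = -1.55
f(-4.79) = -0.03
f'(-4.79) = -0.01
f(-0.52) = -4.39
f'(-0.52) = -39.44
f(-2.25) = -0.13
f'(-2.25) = -0.11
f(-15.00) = 0.00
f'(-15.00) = 0.00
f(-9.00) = -0.00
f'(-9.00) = 0.00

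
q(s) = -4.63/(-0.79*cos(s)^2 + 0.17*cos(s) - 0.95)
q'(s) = -4.63*(-1.58*sin(s)*cos(s) + 0.17*sin(s))/(-0.79*cos(s)^2 + 0.17*cos(s) - 0.95)^2 = (7.3154*cos(s) - 0.7871)*sin(s)/(0.79*cos(s)^2 - 0.17*cos(s) + 0.95)^2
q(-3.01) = 2.44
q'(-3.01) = 0.29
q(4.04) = 3.40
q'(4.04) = 2.25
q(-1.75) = 4.61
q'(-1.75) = 2.04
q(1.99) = 4.03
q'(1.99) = -2.60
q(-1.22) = 4.70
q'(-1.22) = -1.67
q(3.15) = 2.42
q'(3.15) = 0.02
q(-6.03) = 3.03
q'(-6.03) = 0.68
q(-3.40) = 2.50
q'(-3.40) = -0.59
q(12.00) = 3.38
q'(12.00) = -1.54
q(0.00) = 2.95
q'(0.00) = 0.00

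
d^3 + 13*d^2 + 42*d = d*(d + 6)*(d + 7)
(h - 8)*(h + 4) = h^2 - 4*h - 32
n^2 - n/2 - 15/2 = (n - 3)*(n + 5/2)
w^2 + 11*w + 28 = (w + 4)*(w + 7)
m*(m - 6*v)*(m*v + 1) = m^3*v - 6*m^2*v^2 + m^2 - 6*m*v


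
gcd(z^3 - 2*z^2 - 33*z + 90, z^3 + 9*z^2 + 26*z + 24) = 1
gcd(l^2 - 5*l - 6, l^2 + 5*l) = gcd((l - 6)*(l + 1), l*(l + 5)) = 1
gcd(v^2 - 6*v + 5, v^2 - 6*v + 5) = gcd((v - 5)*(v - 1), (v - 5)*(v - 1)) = v^2 - 6*v + 5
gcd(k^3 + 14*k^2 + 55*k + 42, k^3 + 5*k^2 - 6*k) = k + 6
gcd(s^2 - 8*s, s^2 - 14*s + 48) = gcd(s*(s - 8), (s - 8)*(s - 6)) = s - 8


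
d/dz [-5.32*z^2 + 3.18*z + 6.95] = 3.18 - 10.64*z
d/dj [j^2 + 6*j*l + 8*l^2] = 2*j + 6*l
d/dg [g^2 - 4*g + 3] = 2*g - 4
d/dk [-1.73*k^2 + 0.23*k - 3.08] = 0.23 - 3.46*k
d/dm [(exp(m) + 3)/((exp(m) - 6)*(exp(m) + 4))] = (-exp(2*m) - 6*exp(m) - 18)*exp(m)/(exp(4*m) - 4*exp(3*m) - 44*exp(2*m) + 96*exp(m) + 576)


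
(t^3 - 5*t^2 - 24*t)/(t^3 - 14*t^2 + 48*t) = (t + 3)/(t - 6)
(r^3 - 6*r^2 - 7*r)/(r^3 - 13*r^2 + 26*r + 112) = r*(r + 1)/(r^2 - 6*r - 16)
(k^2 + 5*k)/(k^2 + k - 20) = k/(k - 4)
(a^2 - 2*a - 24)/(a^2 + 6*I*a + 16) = (a^2 - 2*a - 24)/(a^2 + 6*I*a + 16)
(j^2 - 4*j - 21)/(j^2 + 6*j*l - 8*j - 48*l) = (j^2 - 4*j - 21)/(j^2 + 6*j*l - 8*j - 48*l)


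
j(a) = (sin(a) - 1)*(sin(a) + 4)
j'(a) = (sin(a) - 1)*cos(a) + (sin(a) + 4)*cos(a)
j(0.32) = -2.96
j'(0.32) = 3.44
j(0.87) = -1.12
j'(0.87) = 2.92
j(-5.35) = -0.94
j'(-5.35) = 2.74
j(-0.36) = -4.93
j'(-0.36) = 2.15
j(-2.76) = -4.98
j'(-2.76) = -2.09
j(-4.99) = -0.19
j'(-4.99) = 1.35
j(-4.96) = -0.15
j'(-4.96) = 1.21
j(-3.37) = -3.27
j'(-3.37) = -3.36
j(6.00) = -4.76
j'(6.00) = 2.34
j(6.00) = -4.76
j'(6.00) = 2.34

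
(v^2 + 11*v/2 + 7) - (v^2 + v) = 9*v/2 + 7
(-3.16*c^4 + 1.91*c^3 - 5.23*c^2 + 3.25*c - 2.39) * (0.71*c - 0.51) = -2.2436*c^5 + 2.9677*c^4 - 4.6874*c^3 + 4.9748*c^2 - 3.3544*c + 1.2189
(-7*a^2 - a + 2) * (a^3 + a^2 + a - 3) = -7*a^5 - 8*a^4 - 6*a^3 + 22*a^2 + 5*a - 6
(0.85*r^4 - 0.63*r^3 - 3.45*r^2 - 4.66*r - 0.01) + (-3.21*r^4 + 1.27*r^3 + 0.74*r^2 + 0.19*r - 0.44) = -2.36*r^4 + 0.64*r^3 - 2.71*r^2 - 4.47*r - 0.45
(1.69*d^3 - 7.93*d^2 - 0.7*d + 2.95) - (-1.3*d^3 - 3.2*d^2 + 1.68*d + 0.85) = 2.99*d^3 - 4.73*d^2 - 2.38*d + 2.1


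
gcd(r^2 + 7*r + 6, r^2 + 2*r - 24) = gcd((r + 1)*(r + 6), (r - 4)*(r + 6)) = r + 6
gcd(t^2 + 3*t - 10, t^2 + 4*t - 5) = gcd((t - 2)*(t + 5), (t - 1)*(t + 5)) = t + 5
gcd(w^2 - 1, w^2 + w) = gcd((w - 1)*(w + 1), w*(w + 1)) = w + 1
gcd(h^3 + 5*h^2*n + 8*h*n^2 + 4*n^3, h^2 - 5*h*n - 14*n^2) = h + 2*n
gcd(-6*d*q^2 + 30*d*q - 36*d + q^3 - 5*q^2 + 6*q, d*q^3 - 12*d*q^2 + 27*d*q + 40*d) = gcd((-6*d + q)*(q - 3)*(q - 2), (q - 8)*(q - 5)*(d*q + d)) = 1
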